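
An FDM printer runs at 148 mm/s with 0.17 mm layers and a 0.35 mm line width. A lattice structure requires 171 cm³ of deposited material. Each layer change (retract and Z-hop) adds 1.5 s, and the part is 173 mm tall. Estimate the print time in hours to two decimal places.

5.82 hours

Bead cross-section: 0.17 × 0.35 → 0.0595 mm².
Total extruded path = 171000/0.0595 = 2873949.6 mm.
Time extruding = 2873949.6 / 148, so 19418.6 s.
Layer count = ceil(173 / 0.17) = 1018.
Non-print overhead: 1018 × 1.5 → 1527 s.
Total = 19418.6 + 1527 = 20945.6 s = 5.82 hours.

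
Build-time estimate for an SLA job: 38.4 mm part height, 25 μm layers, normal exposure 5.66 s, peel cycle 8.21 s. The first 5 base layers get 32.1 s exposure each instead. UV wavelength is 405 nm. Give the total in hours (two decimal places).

5.95 hours

Number of layers: 38.4 / 0.025 → 1536 (rounded up).
Base layers = 5 × (32.1 + 8.21) = 201.55 s.
Normal layers = 1531 × (5.66 + 8.21) = 21234.97 s.
Sum: 201.55 + 21234.97 = 21436.52 s → 5.95 hours.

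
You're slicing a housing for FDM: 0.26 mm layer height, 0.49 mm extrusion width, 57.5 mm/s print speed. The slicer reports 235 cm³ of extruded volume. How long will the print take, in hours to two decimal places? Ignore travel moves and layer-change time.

Line area: 0.26 × 0.49 → 0.1274 mm².
Toolpath length = 235 cm³ / 0.1274 mm² = 235000 / 0.1274 = 1844584 mm.
Print-move time = 1844584 / 57.5, so 32079.7 s.
Converting: 32079.7 s = 8.91 hours.

8.91 hours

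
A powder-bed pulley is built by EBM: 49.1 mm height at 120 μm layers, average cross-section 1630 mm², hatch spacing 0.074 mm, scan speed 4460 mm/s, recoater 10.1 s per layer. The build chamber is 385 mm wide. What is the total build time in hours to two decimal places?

1.71 hours

Number of layers: 49.1 / 0.12 → 410 (rounded up).
Scan path per layer = 1630 / 0.074 = 22027 mm.
Scan time per layer: 22027 / 4460 → 4.9388 s.
Layer cycle = 4.9388 + 10.1, so 15.0388 s.
Build time = 410 × 15.0388 = 6165.908 s = 1.71 hours.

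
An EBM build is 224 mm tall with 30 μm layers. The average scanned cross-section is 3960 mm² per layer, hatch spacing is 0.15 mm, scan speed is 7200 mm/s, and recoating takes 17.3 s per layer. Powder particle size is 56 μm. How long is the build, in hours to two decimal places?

43.49 hours

Layer count = ceil(224 / 0.03) = 7467.
Hatch length per layer: 3960 / 0.15 → 26400 mm.
Per-layer scan time: 26400 / 7200 → 3.6667 s.
Per-layer time = 3.6667 + 17.3 = 20.9667 s.
7467 layers × 20.9667 s/layer = 156558.3489 s, i.e. 43.49 hours.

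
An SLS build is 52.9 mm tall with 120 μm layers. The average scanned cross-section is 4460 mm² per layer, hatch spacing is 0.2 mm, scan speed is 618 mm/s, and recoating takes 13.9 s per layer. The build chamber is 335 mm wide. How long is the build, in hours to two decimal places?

Layers = ⌈52.9/0.12⌉ = 441.
Hatch length per layer = 4460 / 0.2 = 22300 mm.
Per-layer scan time: 22300 / 618 → 36.0841 s.
Time per layer: 36.0841 + 13.9 → 49.9841 s.
Total: 441 × 49.9841 s = 22042.9881 s → 6.12 hours.

6.12 hours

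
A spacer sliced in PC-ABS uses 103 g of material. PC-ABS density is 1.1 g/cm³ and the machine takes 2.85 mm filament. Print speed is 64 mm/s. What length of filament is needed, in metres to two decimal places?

Extruded volume: 103/1.1 = 93.6364 cm³ (93636.4 mm³).
A = π r² = π × 1.425² = 6.3794 mm².
L = V/A = 93636.4/6.3794 = 14677.93 mm → 14.68 m.

14.68 m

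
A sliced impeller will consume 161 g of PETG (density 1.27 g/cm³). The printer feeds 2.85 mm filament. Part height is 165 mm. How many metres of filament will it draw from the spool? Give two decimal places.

19.87 m

Volume = 161 g / 1.27 g·cm⁻³ = 126.7717 cm³ = 126771.7 mm³.
Filament cross-section = π × (2.85/2)² = 6.3794 mm².
Length = 126771.7 / 6.3794 = 19872.04 mm = 19.87 m.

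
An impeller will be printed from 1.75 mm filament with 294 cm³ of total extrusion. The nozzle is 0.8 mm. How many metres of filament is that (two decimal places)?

122.23 m

A = π r² = π × 0.875² = 2.4053 mm².
Length = 294 cm³ / 2.4053 mm² = 294000 / 2.4053 = 122230.08 mm = 122.23 m.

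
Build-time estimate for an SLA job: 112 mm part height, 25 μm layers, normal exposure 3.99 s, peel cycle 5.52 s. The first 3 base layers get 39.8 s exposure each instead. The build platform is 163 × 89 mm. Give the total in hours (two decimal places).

11.86 hours

Layer count = ceil(112 / 0.025) = 4480.
Base layers: 3 × (39.8 + 5.52) → 135.96 s.
Normal layers = 4477 × (3.99 + 5.52), so 42576.27 s.
Total = 135.96 + 42576.27 = 42712.23 s = 11.86 hours.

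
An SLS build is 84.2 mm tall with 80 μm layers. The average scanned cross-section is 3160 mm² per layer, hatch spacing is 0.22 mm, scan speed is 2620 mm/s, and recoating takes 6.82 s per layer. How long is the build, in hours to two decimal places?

3.60 hours

Number of layers: 84.2 / 0.08 → 1053 (rounded up).
Hatch length per layer = 3160 / 0.22, so 14363.6 mm.
Scan time per layer: 14363.6 / 2620 → 5.4823 s.
Layer cycle: 5.4823 + 6.82 → 12.3023 s.
Build time = 1053 × 12.3023 = 12954.3219 s = 3.60 hours.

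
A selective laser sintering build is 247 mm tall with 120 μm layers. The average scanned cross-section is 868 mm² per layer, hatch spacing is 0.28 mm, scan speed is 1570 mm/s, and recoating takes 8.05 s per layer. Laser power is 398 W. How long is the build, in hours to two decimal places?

Layers = ⌈247/0.12⌉ = 2059.
Scan path per layer = 868 / 0.28 = 3100 mm.
Laser time per layer: 3100 / 1570 → 1.9745 s.
Time per layer = 1.9745 + 8.05 = 10.0245 s.
2059 layers × 10.0245 s/layer = 20640.4455 s, i.e. 5.73 hours.

5.73 hours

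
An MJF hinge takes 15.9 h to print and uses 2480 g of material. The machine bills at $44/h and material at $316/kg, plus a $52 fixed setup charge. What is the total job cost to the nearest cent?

Machine cost = 44 × 15.9 = $699.60.
Material cost = 316 × 2480/1000 = $783.68.
Adding setup: 699.60 + 783.68 + 52 → $1535.28.

$1535.28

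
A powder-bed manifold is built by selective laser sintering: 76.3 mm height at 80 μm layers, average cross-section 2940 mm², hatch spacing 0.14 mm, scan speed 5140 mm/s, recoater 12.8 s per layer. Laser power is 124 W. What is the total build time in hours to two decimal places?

Layers = ⌈76.3/0.08⌉ = 954.
Per-layer scan distance = 2940 / 0.14 = 21000 mm.
Scan time per layer = 21000 / 5140 = 4.0856 s.
Time per layer: 4.0856 + 12.8 → 16.8856 s.
954 layers × 16.8856 s/layer = 16108.8624 s, i.e. 4.47 hours.

4.47 hours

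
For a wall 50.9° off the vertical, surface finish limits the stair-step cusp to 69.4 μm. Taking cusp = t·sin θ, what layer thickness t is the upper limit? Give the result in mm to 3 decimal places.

t = h_c / sin θ = 0.0694 / 0.7760 = 0.089 mm.

0.089 mm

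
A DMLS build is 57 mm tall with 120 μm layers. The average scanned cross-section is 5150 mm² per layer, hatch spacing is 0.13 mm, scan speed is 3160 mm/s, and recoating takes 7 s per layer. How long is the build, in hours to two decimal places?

2.58 hours

Number of layers: 57 / 0.12 → 475 (rounded up).
Per-layer scan distance = 5150 / 0.13 = 39615.4 mm.
Laser time per layer: 39615.4 / 3160 → 12.5365 s.
Per-layer time = 12.5365 + 7 = 19.5365 s.
Build time = 475 × 19.5365 = 9279.8375 s = 2.58 hours.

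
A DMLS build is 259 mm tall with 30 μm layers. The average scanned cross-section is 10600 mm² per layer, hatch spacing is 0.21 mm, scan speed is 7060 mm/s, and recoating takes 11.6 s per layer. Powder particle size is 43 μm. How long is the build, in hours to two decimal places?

44.97 hours

Number of layers: 259 / 0.03 → 8634 (rounded up).
Hatch length per layer = 10600 / 0.21 = 50476.2 mm.
Laser time per layer = 50476.2 / 7060 = 7.1496 s.
Layer cycle = 7.1496 + 11.6 = 18.7496 s.
Total: 8634 × 18.7496 s = 161884.0464 s → 44.97 hours.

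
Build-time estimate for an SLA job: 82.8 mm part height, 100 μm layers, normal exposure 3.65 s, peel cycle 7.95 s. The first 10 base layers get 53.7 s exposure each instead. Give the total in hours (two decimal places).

2.81 hours

Layer count = ceil(82.8 / 0.1) = 828.
Bottom layers: 10 × (53.7 + 7.95) → 616.5 s.
Normal layers = 818 × (3.65 + 7.95), so 9488.8 s.
Sum: 616.5 + 9488.8 = 10105.3 s → 2.81 hours.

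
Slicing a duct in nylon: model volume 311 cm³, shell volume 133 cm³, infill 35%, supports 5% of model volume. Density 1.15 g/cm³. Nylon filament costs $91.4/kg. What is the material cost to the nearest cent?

$22.16

Infill region = 311 − 133 = 178 cm³.
Infill deposited: 0.35 × 178 → 62.3 cm³.
Support = 0.05 × 311 = 15.55 cm³.
Total extruded = 133 + 62.3 + 15.55, so 210.85 cm³.
Mass = 210.85 × 1.15 = 242.4775 g.
Cost = 242.4775 g / 1000 × $91.4/kg = $22.16.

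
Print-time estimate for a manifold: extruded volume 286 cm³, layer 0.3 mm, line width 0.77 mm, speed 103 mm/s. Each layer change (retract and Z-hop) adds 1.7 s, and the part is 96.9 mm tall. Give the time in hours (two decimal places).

3.49 hours

Extrusion cross-section = 0.3 × 0.77 = 0.231 mm².
Path length: 286000 mm³ / 0.231 mm² → 1238095.2 mm.
Print-move time = 1238095.2 / 103 = 12020.3 s.
Layer count = ceil(96.9 / 0.3) = 323.
Z-hop total = 323 × 1.7 = 549.1 s.
Altogether 12020.3 + 549.1 = 12569.4 s, i.e. 3.49 hours.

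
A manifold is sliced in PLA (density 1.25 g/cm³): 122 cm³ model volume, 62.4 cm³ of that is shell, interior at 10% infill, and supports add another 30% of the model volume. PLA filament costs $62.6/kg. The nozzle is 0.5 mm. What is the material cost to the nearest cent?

Infill region = 122 − 62.4, so 59.6 cm³.
Infill deposited = 0.10 × 59.6, so 5.96 cm³.
Support = 0.30 × 122, so 36.6 cm³.
Total printed volume = 62.4 + 5.96 + 36.6, so 104.96 cm³.
Mass: 104.96 × 1.25 → 131.2 g.
At $62.6/kg: 131.2/1000 × 62.6 = $8.21.

$8.21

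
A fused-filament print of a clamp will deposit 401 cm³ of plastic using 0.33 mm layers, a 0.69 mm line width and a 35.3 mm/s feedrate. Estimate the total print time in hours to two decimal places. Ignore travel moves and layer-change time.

13.86 hours

Extrusion cross-section = 0.33 × 0.69 = 0.2277 mm².
Toolpath length = 401 cm³ / 0.2277 mm² = 401000 / 0.2277 = 1761089.2 mm.
Print-move time = 1761089.2 / 35.3, so 49889.2 s.
In the requested units: 49889.2 s = 13.86 hours.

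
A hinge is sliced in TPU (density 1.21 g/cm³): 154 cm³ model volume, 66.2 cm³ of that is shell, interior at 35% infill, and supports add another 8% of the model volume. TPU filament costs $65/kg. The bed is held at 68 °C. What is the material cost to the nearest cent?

Volume inside the shell: 154 − 66.2 → 87.8 cm³.
Infill volume = 0.35 × 87.8, so 30.73 cm³.
Support = 0.08 × 154, so 12.32 cm³.
Total printed volume: 66.2 + 30.73 + 12.32 → 109.25 cm³.
Mass = 109.25 × 1.21, so 132.1925 g.
Cost = 132.1925 g / 1000 × $65/kg = $8.59.

$8.59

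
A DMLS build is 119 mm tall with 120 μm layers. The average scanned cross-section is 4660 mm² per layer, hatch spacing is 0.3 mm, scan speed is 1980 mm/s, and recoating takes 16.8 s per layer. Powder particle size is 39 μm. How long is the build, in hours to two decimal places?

6.79 hours

Number of layers: 119 / 0.12 → 992 (rounded up).
Hatch length per layer = 4660 / 0.3, so 15533.3 mm.
Laser time per layer = 15533.3 / 1980, so 7.8451 s.
Per-layer time: 7.8451 + 16.8 → 24.6451 s.
Build time = 992 × 24.6451 = 24447.9392 s = 6.79 hours.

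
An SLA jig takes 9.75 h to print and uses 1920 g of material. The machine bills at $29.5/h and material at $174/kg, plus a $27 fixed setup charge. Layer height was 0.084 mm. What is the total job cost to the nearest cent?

Time charge = 29.5 × 9.75 = $287.625.
Material cost = 174 × 1920/1000, so $334.08.
Adding setup: 287.625 + 334.08 + 27 → 648.705 ≈ $648.71.

$648.71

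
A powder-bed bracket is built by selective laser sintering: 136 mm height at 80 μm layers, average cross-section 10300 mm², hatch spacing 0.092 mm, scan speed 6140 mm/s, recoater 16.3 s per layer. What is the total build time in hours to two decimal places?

16.31 hours

Number of layers: 136 / 0.08 → 1700 (rounded up).
Scan path per layer = 10300 / 0.092 = 111956.5 mm.
Scan time per layer: 111956.5 / 6140 → 18.234 s.
Per-layer time: 18.234 + 16.3 → 34.534 s.
Build time = 1700 × 34.534 = 58707.8 s = 16.31 hours.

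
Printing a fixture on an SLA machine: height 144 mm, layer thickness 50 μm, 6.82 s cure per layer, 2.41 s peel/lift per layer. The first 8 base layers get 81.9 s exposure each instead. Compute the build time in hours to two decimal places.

7.55 hours

Layers = ⌈144/0.05⌉ = 2880.
Base layers: 8 × (81.9 + 2.41) → 674.48 s.
Normal layers = 2872 × (6.82 + 2.41), so 26508.56 s.
Sum: 674.48 + 26508.56 = 27183.04 s → 7.55 hours.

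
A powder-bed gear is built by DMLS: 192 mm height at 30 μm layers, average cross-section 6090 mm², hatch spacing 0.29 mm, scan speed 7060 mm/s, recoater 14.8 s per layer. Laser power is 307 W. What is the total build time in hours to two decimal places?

31.60 hours

Number of layers: 192 / 0.03 → 6400 (rounded up).
Scan path per layer = 6090 / 0.29, so 21000 mm.
Scan time per layer = 21000 / 7060 = 2.9745 s.
Per-layer time = 2.9745 + 14.8, so 17.7745 s.
6400 layers × 17.7745 s/layer = 113756.8 s, i.e. 31.60 hours.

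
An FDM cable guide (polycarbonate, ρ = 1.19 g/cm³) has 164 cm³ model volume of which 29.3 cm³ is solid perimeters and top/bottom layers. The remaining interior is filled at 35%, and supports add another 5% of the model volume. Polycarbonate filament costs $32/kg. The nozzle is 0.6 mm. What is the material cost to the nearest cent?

$3.22

Interior volume: 164 − 29.3 → 134.7 cm³.
Infill deposited = 0.35 × 134.7, so 47.145 cm³.
Support = 0.05 × 164, so 8.2 cm³.
Total printed volume = 29.3 + 47.145 + 8.2 = 84.645 cm³.
Mass: 84.645 × 1.19 → 100.72755 g.
At $32/kg: 100.72755/1000 × 32 = $3.22.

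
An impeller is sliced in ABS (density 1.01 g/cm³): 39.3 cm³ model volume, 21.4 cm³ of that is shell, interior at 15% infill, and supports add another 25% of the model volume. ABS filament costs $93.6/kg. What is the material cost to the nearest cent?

$3.21

Interior volume: 39.3 − 21.4 → 17.9 cm³.
Infill volume: 0.15 × 17.9 → 2.685 cm³.
Support = 0.25 × 39.3 = 9.825 cm³.
Total printed volume = 21.4 + 2.685 + 9.825, so 33.91 cm³.
Mass = 33.91 × 1.01, so 34.2491 g.
Cost = 34.2491 g / 1000 × $93.6/kg = $3.21.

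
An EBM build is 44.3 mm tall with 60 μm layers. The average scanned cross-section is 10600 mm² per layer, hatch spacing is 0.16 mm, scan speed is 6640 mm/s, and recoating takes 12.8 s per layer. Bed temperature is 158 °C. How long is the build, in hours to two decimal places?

Number of layers: 44.3 / 0.06 → 739 (rounded up).
Scan path per layer: 10600 / 0.16 → 66250 mm.
Per-layer scan time = 66250 / 6640, so 9.9774 s.
Per-layer time = 9.9774 + 12.8 = 22.7774 s.
Build time = 739 × 22.7774 = 16832.4986 s = 4.68 hours.

4.68 hours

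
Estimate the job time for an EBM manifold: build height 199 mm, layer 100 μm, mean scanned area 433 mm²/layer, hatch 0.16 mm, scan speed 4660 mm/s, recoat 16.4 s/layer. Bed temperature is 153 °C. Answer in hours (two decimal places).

9.39 hours

Number of layers: 199 / 0.1 → 1990 (rounded up).
Per-layer scan distance: 433 / 0.16 → 2706.3 mm.
Scan time per layer = 2706.3 / 4660, so 0.5808 s.
Time per layer = 0.5808 + 16.4, so 16.9808 s.
1990 layers × 16.9808 s/layer = 33791.792 s, i.e. 9.39 hours.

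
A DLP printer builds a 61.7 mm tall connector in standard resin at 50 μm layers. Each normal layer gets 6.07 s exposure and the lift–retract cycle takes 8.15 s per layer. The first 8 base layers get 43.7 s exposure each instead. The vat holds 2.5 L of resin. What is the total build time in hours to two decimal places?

Layers = ⌈61.7/0.05⌉ = 1234.
Bottom layers: 8 × (43.7 + 8.15) → 414.8 s.
Normal layers = 1226 × (6.07 + 8.15), so 17433.72 s.
Total = 414.8 + 17433.72 = 17848.52 s = 4.96 hours.

4.96 hours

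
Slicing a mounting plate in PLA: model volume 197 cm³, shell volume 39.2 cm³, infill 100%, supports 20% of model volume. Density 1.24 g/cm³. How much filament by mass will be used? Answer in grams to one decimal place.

Interior volume = 197 − 39.2, so 157.8 cm³.
Infill volume = 1.00 × 157.8, so 157.8 cm³.
Support = 0.20 × 197 = 39.4 cm³.
Deposited volume = 39.2 + 157.8 + 39.4, so 236.4 cm³.
Mass = 236.4 × 1.24, so 293.136 g.

293.1 g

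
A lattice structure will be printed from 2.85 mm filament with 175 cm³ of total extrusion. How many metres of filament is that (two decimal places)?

27.43 m

A = π r² = π × 1.425² = 6.3794 mm².
Length = 175 cm³ / 6.3794 mm² = 175000 / 6.3794 = 27432.05 mm = 27.43 m.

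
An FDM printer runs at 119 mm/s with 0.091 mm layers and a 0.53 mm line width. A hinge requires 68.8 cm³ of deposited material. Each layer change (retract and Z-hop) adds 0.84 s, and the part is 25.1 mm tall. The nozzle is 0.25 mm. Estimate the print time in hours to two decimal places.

Line area = 0.091 × 0.53 = 0.04823 mm².
Path length: 68800 mm³ / 0.04823 mm² → 1426498 mm.
Print-move time: 1426498 / 119 → 11987.4 s.
Layers = ⌈25.1/0.091⌉ = 276.
Z-hop total = 276 × 0.84 = 231.84 s.
Altogether 11987.4 + 231.84 = 12219.24 s, i.e. 3.39 hours.

3.39 hours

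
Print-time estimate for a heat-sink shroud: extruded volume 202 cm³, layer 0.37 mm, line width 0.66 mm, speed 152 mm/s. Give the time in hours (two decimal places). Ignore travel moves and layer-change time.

Extrusion cross-section: 0.37 × 0.66 → 0.2442 mm².
Total extruded path = 202000/0.2442 = 827190.8 mm.
Time extruding = 827190.8 / 152 = 5442 s.
That's 5442 s → 1.51 hours.

1.51 hours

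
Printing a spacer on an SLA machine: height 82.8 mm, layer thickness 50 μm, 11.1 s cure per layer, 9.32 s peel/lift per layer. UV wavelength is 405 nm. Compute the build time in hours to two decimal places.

Layer count = ceil(82.8 / 0.05) = 1656.
Each layer takes: 11.1 + 9.32 → 20.42 s.
Build time: 1656 × 20.42 s = 33815.52 s, i.e. 9.39 hours.

9.39 hours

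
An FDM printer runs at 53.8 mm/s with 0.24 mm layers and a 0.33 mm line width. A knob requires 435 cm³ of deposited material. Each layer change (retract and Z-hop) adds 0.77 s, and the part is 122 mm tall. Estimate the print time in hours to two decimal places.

28.47 hours

Extrusion cross-section: 0.24 × 0.33 → 0.0792 mm².
Toolpath length = 435 cm³ / 0.0792 mm² = 435000 / 0.0792 = 5492424.2 mm.
Time extruding = 5492424.2 / 53.8, so 102089.7 s.
Layers = ⌈122/0.24⌉ = 509.
Non-print overhead = 509 × 0.77, so 391.93 s.
Total = 102089.7 + 391.93 = 102481.63 s = 28.47 hours.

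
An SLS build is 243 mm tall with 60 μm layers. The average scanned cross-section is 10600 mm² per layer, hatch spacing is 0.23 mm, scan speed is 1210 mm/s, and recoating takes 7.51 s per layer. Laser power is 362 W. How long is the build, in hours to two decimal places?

51.30 hours

Layers = ⌈243/0.06⌉ = 4050.
Per-layer scan distance = 10600 / 0.23 = 46087 mm.
Per-layer scan time = 46087 / 1210, so 38.0884 s.
Time per layer: 38.0884 + 7.51 → 45.5984 s.
Build time = 4050 × 45.5984 = 184673.52 s = 51.30 hours.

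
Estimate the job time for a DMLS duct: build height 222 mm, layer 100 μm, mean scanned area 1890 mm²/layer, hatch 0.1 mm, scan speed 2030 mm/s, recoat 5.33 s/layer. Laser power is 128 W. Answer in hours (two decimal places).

Layer count = ceil(222 / 0.1) = 2220.
Per-layer scan distance: 1890 / 0.1 → 18900 mm.
Laser time per layer: 18900 / 2030 → 9.3103 s.
Per-layer time = 9.3103 + 5.33 = 14.6403 s.
Total: 2220 × 14.6403 s = 32501.466 s → 9.03 hours.

9.03 hours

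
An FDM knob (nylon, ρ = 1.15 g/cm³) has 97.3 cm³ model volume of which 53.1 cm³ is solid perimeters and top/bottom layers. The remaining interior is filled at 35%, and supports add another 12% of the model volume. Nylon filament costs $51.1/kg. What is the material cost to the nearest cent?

$4.72

Volume inside the shell = 97.3 − 53.1 = 44.2 cm³.
Infill deposited = 0.35 × 44.2, so 15.47 cm³.
Support = 0.12 × 97.3, so 11.676 cm³.
Total printed volume: 53.1 + 15.47 + 11.676 → 80.246 cm³.
Mass = 80.246 × 1.15, so 92.2829 g.
At $51.1/kg: 92.2829/1000 × 51.1 = $4.72.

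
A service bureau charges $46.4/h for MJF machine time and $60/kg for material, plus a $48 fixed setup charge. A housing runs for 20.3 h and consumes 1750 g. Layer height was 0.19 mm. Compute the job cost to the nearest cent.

Machine-time cost: 46.4 × 20.3 → $941.92.
Material charge = 60 × 1750/1000 = $105.00.
Total = 941.92 + 105.00 + 48 = $1094.92.

$1094.92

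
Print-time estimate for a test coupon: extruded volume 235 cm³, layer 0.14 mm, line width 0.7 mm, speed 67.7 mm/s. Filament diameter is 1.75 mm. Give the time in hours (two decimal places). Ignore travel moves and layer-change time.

9.84 hours

Bead cross-section = 0.14 × 0.7 = 0.098 mm².
Toolpath length = 235 cm³ / 0.098 mm² = 235000 / 0.098 = 2397959.2 mm.
Extrusion time = 2397959.2 / 67.7 = 35420.4 s.
35420.4 s = 9.84 hours.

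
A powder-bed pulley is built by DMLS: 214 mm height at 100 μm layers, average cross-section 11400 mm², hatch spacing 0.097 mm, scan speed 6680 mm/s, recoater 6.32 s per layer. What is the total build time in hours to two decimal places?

Layer count = ceil(214 / 0.1) = 2140.
Scan path per layer: 11400 / 0.097 → 117525.8 mm.
Per-layer scan time = 117525.8 / 6680 = 17.5937 s.
Per-layer time: 17.5937 + 6.32 → 23.9137 s.
Build time = 2140 × 23.9137 = 51175.318 s = 14.22 hours.

14.22 hours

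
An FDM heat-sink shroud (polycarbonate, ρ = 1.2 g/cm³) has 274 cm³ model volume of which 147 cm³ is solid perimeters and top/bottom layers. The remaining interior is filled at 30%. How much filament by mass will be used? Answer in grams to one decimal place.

Volume inside the shell = 274 − 147, so 127 cm³.
Infill deposited = 0.30 × 127, so 38.1 cm³.
Total extruded = 147 + 38.1, so 185.1 cm³.
Mass = 185.1 × 1.2, so 222.12 g.

222.1 g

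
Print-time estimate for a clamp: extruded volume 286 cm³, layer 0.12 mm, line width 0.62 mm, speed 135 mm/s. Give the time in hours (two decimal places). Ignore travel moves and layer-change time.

7.91 hours

Line area: 0.12 × 0.62 → 0.0744 mm².
Path length: 286000 mm³ / 0.0744 mm² → 3844086 mm.
Time extruding: 3844086 / 135 → 28474.7 s.
28474.7 s = 7.91 hours.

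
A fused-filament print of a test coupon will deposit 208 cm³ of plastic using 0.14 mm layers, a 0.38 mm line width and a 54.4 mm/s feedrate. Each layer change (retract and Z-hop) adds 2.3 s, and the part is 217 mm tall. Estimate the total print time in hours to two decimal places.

Extrusion cross-section = 0.14 × 0.38, so 0.0532 mm².
Total extruded path = 208000/0.0532 = 3909774.4 mm.
Time extruding: 3909774.4 / 54.4 → 71870.9 s.
Layer count = ceil(217 / 0.14) = 1550.
Non-print overhead: 1550 × 2.3 → 3565 s.
Altogether 71870.9 + 3565 = 75435.9 s, i.e. 20.95 hours.

20.95 hours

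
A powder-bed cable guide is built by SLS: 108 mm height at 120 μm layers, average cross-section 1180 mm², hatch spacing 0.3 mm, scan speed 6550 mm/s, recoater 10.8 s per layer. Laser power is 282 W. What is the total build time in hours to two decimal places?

2.85 hours

Number of layers: 108 / 0.12 → 900 (rounded up).
Scan path per layer = 1180 / 0.3, so 3933.3 mm.
Per-layer scan time = 3933.3 / 6550 = 0.6005 s.
Layer cycle: 0.6005 + 10.8 → 11.4005 s.
Total: 900 × 11.4005 s = 10260.45 s → 2.85 hours.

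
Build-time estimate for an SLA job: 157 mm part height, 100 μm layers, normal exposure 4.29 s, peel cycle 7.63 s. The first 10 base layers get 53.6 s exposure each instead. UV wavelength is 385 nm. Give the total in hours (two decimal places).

Number of layers: 157 / 0.1 → 1570 (rounded up).
Burn-in layers = 10 × (53.6 + 7.63) = 612.3 s.
Regular layers: 1560 × (4.29 + 7.63) → 18595.2 s.
Total = 612.3 + 18595.2 = 19207.5 s = 5.34 hours.

5.34 hours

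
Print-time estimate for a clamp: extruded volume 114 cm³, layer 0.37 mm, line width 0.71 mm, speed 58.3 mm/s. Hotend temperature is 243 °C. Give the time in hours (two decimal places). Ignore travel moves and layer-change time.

Line area = 0.37 × 0.71, so 0.2627 mm².
Path length: 114000 mm³ / 0.2627 mm² → 433955.1 mm.
Extrusion time = 433955.1 / 58.3 = 7443.5 s.
Converting: 7443.5 s = 2.07 hours.

2.07 hours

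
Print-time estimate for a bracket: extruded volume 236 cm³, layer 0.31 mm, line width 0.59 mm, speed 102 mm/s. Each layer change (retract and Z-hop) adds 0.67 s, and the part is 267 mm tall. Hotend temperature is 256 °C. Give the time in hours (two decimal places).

3.67 hours

Bead cross-section: 0.31 × 0.59 → 0.1829 mm².
Path length: 236000 mm³ / 0.1829 mm² → 1290322.6 mm.
Time extruding = 1290322.6 / 102 = 12650.2 s.
Layer count = ceil(267 / 0.31) = 862.
Non-print overhead: 862 × 0.67 → 577.54 s.
Total = 12650.2 + 577.54 = 13227.74 s = 3.67 hours.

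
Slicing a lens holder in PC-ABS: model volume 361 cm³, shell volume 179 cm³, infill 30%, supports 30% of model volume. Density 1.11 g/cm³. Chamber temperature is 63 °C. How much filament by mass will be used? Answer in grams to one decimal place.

Infill region: 361 − 179 → 182 cm³.
Infill deposited = 0.30 × 182 = 54.6 cm³.
Support: 0.30 × 361 → 108.3 cm³.
Total extruded: 179 + 54.6 + 108.3 → 341.9 cm³.
Mass = 341.9 × 1.11 = 379.509 g.

379.5 g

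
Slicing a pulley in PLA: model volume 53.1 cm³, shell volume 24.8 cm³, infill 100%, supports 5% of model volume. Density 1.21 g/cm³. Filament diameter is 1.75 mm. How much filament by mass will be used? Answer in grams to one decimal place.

67.5 g

Volume inside the shell = 53.1 − 24.8 = 28.3 cm³.
Infill deposited = 1.00 × 28.3 = 28.3 cm³.
Support = 0.05 × 53.1 = 2.655 cm³.
Total printed volume: 24.8 + 28.3 + 2.655 → 55.755 cm³.
Mass = 55.755 × 1.21 = 67.46355 g.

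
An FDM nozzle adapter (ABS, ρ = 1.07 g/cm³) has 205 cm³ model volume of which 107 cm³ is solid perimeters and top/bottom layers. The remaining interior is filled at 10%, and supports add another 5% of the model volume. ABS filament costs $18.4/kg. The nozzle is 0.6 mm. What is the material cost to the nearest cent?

$2.50

Volume inside the shell = 205 − 107 = 98 cm³.
Deposited infill = 0.10 × 98 = 9.8 cm³.
Support = 0.05 × 205 = 10.25 cm³.
Total extruded = 107 + 9.8 + 10.25 = 127.05 cm³.
Mass: 127.05 × 1.07 → 135.9435 g.
Cost = 135.9435 g / 1000 × $18.4/kg = $2.50.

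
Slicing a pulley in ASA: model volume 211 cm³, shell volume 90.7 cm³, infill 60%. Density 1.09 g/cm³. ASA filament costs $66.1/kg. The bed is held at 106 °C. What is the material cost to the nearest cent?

Infill region = 211 − 90.7 = 120.3 cm³.
Infill deposited = 0.60 × 120.3, so 72.18 cm³.
Total extruded = 90.7 + 72.18, so 162.88 cm³.
Mass: 162.88 × 1.09 → 177.5392 g.
Cost = 177.5392 g / 1000 × $66.1/kg = $11.74.

$11.74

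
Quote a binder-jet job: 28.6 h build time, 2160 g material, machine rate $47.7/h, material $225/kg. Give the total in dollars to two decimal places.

Machine-time cost: 47.7 × 28.6 → $1364.22.
Material charge: 225 × 2160/1000 → $486.00.
Job cost: 1364.22 + 486.00 = $1850.22.

$1850.22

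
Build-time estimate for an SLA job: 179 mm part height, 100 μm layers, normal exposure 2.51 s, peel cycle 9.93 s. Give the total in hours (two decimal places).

Layer count = ceil(179 / 0.1) = 1790.
Each layer takes: 2.51 + 9.93 → 12.44 s.
Build time: 1790 × 12.44 s = 22267.6 s, i.e. 6.19 hours.

6.19 hours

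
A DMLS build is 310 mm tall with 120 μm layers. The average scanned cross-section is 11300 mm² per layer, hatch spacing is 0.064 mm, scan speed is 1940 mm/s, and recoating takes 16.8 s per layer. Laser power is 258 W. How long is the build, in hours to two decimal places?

Layer count = ceil(310 / 0.12) = 2584.
Scan path per layer = 11300 / 0.064 = 176562.5 mm.
Per-layer scan time = 176562.5 / 1940 = 91.0116 s.
Layer cycle = 91.0116 + 16.8 = 107.8116 s.
Total: 2584 × 107.8116 s = 278585.1744 s → 77.38 hours.

77.38 hours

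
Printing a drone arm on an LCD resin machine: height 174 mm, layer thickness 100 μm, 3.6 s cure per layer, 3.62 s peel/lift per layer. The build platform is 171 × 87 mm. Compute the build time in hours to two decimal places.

Number of layers: 174 / 0.1 → 1740 (rounded up).
Each layer takes: 3.6 + 3.62 → 7.22 s.
Build time: 1740 × 7.22 s = 12562.8 s, i.e. 3.49 hours.

3.49 hours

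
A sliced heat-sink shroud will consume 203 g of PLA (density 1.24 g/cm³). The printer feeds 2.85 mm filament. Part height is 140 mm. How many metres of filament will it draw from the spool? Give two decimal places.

Extruded volume: 203/1.24 = 163.7097 cm³ (163709.7 mm³).
A = π r² = π × 1.425² = 6.3794 mm².
L = V/A = 163709.7/6.3794 = 25662.24 mm → 25.66 m.

25.66 m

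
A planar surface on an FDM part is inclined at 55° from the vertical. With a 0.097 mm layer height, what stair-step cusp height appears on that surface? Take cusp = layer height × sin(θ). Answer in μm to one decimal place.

Cusp = layer height × sin(55°) = 0.097 × 0.8192 = 0.079462 mm = 79.5 μm.

79.5 μm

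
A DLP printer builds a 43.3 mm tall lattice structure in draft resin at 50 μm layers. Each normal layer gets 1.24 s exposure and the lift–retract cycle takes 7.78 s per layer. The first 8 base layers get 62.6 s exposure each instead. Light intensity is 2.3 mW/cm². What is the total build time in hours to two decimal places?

Layers = ⌈43.3/0.05⌉ = 866.
Base layers = 8 × (62.6 + 7.78), so 563.04 s.
Remaining layers: 858 × (1.24 + 7.78) → 7739.16 s.
Total = 563.04 + 7739.16 = 8302.2 s = 2.31 hours.

2.31 hours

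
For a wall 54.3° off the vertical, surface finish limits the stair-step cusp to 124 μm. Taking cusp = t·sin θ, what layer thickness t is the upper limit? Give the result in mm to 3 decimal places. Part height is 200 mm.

0.153 mm

sin(54.3°) = 0.8121; t_max = 0.124/0.8121 = 0.153 mm.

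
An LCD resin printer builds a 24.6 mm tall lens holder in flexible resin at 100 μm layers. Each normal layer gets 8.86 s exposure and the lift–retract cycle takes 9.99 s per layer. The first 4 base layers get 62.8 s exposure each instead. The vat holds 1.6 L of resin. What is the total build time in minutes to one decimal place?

80.9 minutes

Layers = ⌈24.6/0.1⌉ = 246.
Bottom layers = 4 × (62.8 + 9.99), so 291.16 s.
Regular layers = 242 × (8.86 + 9.99), so 4561.7 s.
Sum: 291.16 + 4561.7 = 4852.86 s → 80.9 minutes.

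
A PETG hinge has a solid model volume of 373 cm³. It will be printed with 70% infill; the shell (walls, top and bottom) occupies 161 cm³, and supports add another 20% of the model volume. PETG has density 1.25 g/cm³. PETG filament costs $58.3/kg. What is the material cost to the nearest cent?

$27.98

Interior volume: 373 − 161 → 212 cm³.
Infill deposited = 0.70 × 212, so 148.4 cm³.
Support = 0.20 × 373, so 74.6 cm³.
Total extruded = 161 + 148.4 + 74.6, so 384 cm³.
Mass: 384 × 1.25 → 480 g.
Cost = 480 g / 1000 × $58.3/kg = $27.98.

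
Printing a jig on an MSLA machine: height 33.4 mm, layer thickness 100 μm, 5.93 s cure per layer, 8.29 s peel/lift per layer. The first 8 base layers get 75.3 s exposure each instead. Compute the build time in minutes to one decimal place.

88.4 minutes

Number of layers: 33.4 / 0.1 → 334 (rounded up).
Base layers: 8 × (75.3 + 8.29) → 668.72 s.
Regular layers: 326 × (5.93 + 8.29) → 4635.72 s.
Total = 668.72 + 4635.72 = 5304.44 s = 88.4 minutes.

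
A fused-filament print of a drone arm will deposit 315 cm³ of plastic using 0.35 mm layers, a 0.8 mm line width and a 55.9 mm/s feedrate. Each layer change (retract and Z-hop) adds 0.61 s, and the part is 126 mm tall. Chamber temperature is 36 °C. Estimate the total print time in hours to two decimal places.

Extrusion cross-section = 0.35 × 0.8 = 0.28 mm².
Toolpath length = 315 cm³ / 0.28 mm² = 315000 / 0.28 = 1125000 mm.
Time extruding = 1125000 / 55.9 = 20125.2 s.
Number of layers: 126 / 0.35 → 360 (rounded up).
Z-hop total = 360 × 0.61, so 219.6 s.
Total = 20125.2 + 219.6 = 20344.8 s = 5.65 hours.

5.65 hours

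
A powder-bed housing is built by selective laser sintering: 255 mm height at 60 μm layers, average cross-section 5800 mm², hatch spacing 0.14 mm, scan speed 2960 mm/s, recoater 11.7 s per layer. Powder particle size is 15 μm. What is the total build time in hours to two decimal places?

30.34 hours

Layer count = ceil(255 / 0.06) = 4250.
Scan path per layer: 5800 / 0.14 → 41428.6 mm.
Per-layer scan time: 41428.6 / 2960 → 13.9961 s.
Time per layer: 13.9961 + 11.7 → 25.6961 s.
4250 layers × 25.6961 s/layer = 109208.425 s, i.e. 30.34 hours.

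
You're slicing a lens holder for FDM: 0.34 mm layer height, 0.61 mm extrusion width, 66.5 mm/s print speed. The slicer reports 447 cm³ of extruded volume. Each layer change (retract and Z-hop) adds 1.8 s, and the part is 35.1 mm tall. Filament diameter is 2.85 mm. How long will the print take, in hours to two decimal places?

9.05 hours

Bead cross-section = 0.34 × 0.61 = 0.2074 mm².
Path length: 447000 mm³ / 0.2074 mm² → 2155255.5 mm.
Print-move time = 2155255.5 / 66.5, so 32409.9 s.
Number of layers: 35.1 / 0.34 → 104 (rounded up).
Z-hop total = 104 × 1.8, so 187.2 s.
Total = 32409.9 + 187.2 = 32597.1 s = 9.05 hours.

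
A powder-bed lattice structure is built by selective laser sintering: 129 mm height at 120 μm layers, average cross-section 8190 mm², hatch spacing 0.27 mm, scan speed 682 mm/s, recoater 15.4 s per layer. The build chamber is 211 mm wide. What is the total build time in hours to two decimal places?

Number of layers: 129 / 0.12 → 1075 (rounded up).
Per-layer scan distance: 8190 / 0.27 → 30333.3 mm.
Scan time per layer = 30333.3 / 682, so 44.477 s.
Layer cycle: 44.477 + 15.4 → 59.877 s.
1075 layers × 59.877 s/layer = 64367.775 s, i.e. 17.88 hours.

17.88 hours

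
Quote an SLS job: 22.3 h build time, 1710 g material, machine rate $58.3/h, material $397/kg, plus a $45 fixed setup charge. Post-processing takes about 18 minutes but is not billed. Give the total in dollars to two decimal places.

$2023.96

Machine-time cost: 58.3 × 22.3 → $1300.09.
Feedstock cost: 397 × 1710/1000 → $678.87.
Adding setup: 1300.09 + 678.87 + 45 → $2023.96.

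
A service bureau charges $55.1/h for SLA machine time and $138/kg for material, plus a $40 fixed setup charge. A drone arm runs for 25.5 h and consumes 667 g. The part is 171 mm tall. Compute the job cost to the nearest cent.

$1537.10

Machine cost: 55.1 × 25.5 → $1405.05.
Material charge = 138 × 667/1000, so $92.046.
Adding setup: 1405.05 + 92.046 + 40 → 1537.096 ≈ $1537.10.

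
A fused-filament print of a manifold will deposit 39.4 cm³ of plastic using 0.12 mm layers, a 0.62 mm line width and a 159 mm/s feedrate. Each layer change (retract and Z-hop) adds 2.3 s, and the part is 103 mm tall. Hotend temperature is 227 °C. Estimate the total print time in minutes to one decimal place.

88.4 minutes

Extrusion cross-section = 0.12 × 0.62 = 0.0744 mm².
Path length: 39400 mm³ / 0.0744 mm² → 529569.9 mm.
Time extruding = 529569.9 / 159, so 3330.6 s.
Number of layers: 103 / 0.12 → 859 (rounded up).
Non-print overhead = 859 × 2.3, so 1975.7 s.
Total = 3330.6 + 1975.7 = 5306.3 s = 88.4 minutes.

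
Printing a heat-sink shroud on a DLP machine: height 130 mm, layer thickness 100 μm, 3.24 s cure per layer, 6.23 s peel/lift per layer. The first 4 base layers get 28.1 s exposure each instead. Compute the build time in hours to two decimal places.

Layer count = ceil(130 / 0.1) = 1300.
Burn-in layers = 4 × (28.1 + 6.23), so 137.32 s.
Remaining layers: 1296 × (3.24 + 6.23) → 12273.12 s.
Total = 137.32 + 12273.12 = 12410.44 s = 3.45 hours.

3.45 hours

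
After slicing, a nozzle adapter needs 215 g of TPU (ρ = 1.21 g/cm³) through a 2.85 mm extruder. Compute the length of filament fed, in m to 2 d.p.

Volume = 215 g / 1.21 g·cm⁻³ = 177.686 cm³ = 177686 mm³.
Cross-section of 2.85 mm filament: π·(2.85/2)² = 6.3794 mm².
Length = 177686 / 6.3794 = 27853.09 mm = 27.85 m.

27.85 m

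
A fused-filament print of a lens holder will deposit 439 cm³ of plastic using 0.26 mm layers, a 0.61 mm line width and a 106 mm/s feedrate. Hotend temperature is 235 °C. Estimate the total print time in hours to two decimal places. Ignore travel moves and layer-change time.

Bead cross-section: 0.26 × 0.61 → 0.1586 mm².
Total extruded path = 439000/0.1586 = 2767969.7 mm.
Print-move time = 2767969.7 / 106 = 26112.9 s.
Converting: 26112.9 s = 7.25 hours.

7.25 hours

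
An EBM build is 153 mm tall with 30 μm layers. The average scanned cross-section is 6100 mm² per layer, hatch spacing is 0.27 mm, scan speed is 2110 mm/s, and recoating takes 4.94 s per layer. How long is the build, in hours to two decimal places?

22.17 hours

Layer count = ceil(153 / 0.03) = 5100.
Per-layer scan distance = 6100 / 0.27 = 22592.6 mm.
Per-layer scan time = 22592.6 / 2110 = 10.7074 s.
Per-layer time = 10.7074 + 4.94, so 15.6474 s.
5100 layers × 15.6474 s/layer = 79801.74 s, i.e. 22.17 hours.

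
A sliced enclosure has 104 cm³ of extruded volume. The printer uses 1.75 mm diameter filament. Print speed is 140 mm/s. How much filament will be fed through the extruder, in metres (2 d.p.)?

Filament cross-section = π × (1.75/2)² = 2.4053 mm².
L = 104000 mm³ / 2.4053 mm² = 43237.85 mm, i.e. 43.24 m.

43.24 m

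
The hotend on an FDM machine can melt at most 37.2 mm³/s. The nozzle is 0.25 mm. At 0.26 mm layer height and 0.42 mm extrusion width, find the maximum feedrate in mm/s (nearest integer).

A = 0.26 × 0.42 = 0.1092 mm².
v_max = Q/A = 37.2/0.1092 = 340.66 mm/s → 341 mm/s.

341 mm/s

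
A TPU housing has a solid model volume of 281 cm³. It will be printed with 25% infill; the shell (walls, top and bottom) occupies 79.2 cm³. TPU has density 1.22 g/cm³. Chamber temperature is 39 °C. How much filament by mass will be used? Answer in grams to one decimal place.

Interior volume = 281 − 79.2 = 201.8 cm³.
Deposited infill = 0.25 × 201.8, so 50.45 cm³.
Deposited volume: 79.2 + 50.45 → 129.65 cm³.
Mass = 129.65 × 1.22 = 158.173 g.

158.2 g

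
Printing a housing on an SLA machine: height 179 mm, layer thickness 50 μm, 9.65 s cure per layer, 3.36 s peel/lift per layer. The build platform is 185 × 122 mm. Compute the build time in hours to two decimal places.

12.94 hours

Number of layers: 179 / 0.05 → 3580 (rounded up).
Per-layer time: 9.65 + 3.36 → 13.01 s.
Total = 3580 × 13.01 = 46575.8 s = 12.94 hours.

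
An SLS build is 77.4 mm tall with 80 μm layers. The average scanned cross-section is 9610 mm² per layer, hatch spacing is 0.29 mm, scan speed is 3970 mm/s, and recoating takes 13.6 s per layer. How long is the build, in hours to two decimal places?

Layer count = ceil(77.4 / 0.08) = 968.
Scan path per layer: 9610 / 0.29 → 33137.9 mm.
Scan time per layer: 33137.9 / 3970 → 8.3471 s.
Time per layer: 8.3471 + 13.6 → 21.9471 s.
Build time = 968 × 21.9471 = 21244.7928 s = 5.90 hours.

5.90 hours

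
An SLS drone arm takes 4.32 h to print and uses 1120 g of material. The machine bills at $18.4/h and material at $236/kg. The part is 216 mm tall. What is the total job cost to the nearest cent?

$343.81

Machine cost = 18.4 × 4.32, so $79.488.
Feedstock cost: 236 × 1120/1000 → $264.32.
Total = 79.488 + 264.32 = 343.808 ≈ $343.81.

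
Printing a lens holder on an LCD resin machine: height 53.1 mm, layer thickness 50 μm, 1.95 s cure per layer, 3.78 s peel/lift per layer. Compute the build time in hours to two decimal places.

Layer count = ceil(53.1 / 0.05) = 1062.
Cycle time = 1.95 + 3.78, so 5.73 s.
Total = 1062 × 5.73 = 6085.26 s = 1.69 hours.

1.69 hours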